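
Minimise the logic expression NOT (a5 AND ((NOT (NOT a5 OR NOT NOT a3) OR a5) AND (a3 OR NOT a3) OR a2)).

NOT a5

NOT (a5 AND ((NOT (NOT a5 OR NOT NOT a3) OR a5) AND (a3 OR NOT a3) OR a2))
= NOT (a5 AND (NOT (NOT a5 OR NOT NOT a3) OR a5 OR a2))   (complement / identity)
= NOT (a5 AND (a5 AND NOT a3 OR a5 OR a2))   (De Morgan)
= NOT (a5 AND (a5 OR a2))   (absorption)
= NOT a5   (absorption)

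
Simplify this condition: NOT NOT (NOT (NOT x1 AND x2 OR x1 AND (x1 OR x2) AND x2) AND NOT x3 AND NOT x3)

NOT NOT (NOT (NOT x1 AND x2 OR x1 AND (x1 OR x2) AND x2) AND NOT x3 AND NOT x3)
= NOT NOT (NOT (NOT x1 AND x2 OR x1 AND (x1 OR x2) AND x2) AND NOT x3)   — idempotence
= NOT (NOT x1 AND x2 OR x1 AND (x1 OR x2) AND x2) AND NOT x3   — double negation
= NOT (NOT x1 AND x2 OR x1 AND x2) AND NOT x3   — absorption
= NOT x2 AND NOT x3   — distribution

NOT x2 AND NOT x3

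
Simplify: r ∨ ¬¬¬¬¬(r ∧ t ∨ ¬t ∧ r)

True

r ∨ ¬¬¬¬¬(r ∧ t ∨ ¬t ∧ r)
= r ∨ ¬¬¬(r ∧ t ∨ ¬t ∧ r)   (double negation)
= r ∨ ¬(r ∧ t ∨ ¬t ∧ r)   (double negation)
= r ∨ ¬r   (distribution)
= True   (complement)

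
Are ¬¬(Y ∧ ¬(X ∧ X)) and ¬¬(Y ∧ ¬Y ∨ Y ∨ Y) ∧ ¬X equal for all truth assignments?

Yes

E1: ¬¬(Y ∧ ¬(X ∧ X))
    = ¬¬(Y ∧ ¬X)   [idempotence]
    = Y ∧ ¬X   [double negation]
E2: ¬¬(Y ∧ ¬Y ∨ Y ∨ Y) ∧ ¬X
    = ¬¬(Y ∨ Y) ∧ ¬X   [complement / identity]
    = (Y ∨ Y) ∧ ¬X   [double negation]
    = Y ∧ ¬X   [idempotence]
Both reduce to Y ∧ ¬X, so they are equivalent.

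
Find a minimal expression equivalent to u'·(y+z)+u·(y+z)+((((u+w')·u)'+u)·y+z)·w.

y+z

u'·(y+z)+u·(y+z)+((((u+w')·u)'+u)·y+z)·w
= y+z+((((u+w')·u)'+u)·y+z)·w
= y+z+((u'+u)·y+z)·w
= y+z+(y+z)·w
= y+z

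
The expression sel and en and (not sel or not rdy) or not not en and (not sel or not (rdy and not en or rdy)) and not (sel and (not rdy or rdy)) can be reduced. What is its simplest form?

en and (not sel or not rdy)

sel and en and (not sel or not rdy) or not not en and (not sel or not (rdy and not en or rdy)) and not (sel and (not rdy or rdy))
= sel and en and (not sel or not rdy) or not not en and (not sel or not (rdy and not en or rdy)) and not sel   (complement / identity)
= sel and en and (not sel or not rdy) or en and (not sel or not (rdy and not en or rdy)) and not sel   (double negation)
= sel and en and (not sel or not rdy) or en and (not sel or not rdy) and not sel   (absorption)
= en and (not sel or not rdy)   (distribution)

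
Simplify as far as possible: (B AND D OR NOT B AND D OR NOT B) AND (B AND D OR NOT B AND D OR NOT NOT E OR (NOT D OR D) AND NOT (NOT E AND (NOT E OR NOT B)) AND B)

D OR NOT B AND E

(B AND D OR NOT B AND D OR NOT B) AND (B AND D OR NOT B AND D OR NOT NOT E OR (NOT D OR D) AND NOT (NOT E AND (NOT E OR NOT B)) AND B)
= (B AND D OR NOT B AND D OR NOT B) AND (B AND D OR NOT B AND D OR NOT NOT E OR (NOT D OR D) AND NOT NOT E AND B)   — absorption
= (B AND D OR NOT B AND D OR NOT B) AND (B AND D OR NOT B AND D OR NOT NOT E OR NOT NOT E AND B)   — complement / identity
= B AND D OR NOT B AND D OR NOT B AND (NOT NOT E OR NOT NOT E AND B)   — distribution
= D OR NOT B AND (NOT NOT E OR NOT NOT E AND B)   — distribution
= D OR NOT B AND NOT NOT E   — absorption
= D OR NOT B AND E   — double negation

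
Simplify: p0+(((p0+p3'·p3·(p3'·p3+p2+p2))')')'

1

p0+(((p0+p3'·p3·(p3'·p3+p2+p2))')')'
= p0+(((p0+p3'·p3·(p3'·p3+p2))')')'   — idempotence
= p0+(((p0+p3'·p3)')')'   — absorption
= p0+((p0')')'   — complement / identity
= p0+p0'   — double negation
= 1   — complement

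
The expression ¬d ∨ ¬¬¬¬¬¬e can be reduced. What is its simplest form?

¬d ∨ ¬¬¬¬¬¬e
= ¬d ∨ ¬¬¬¬e   — double negation
= ¬d ∨ ¬¬e   — double negation
= ¬d ∨ e   — double negation

¬d ∨ e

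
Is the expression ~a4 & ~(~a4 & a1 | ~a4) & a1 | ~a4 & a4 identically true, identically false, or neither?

~a4 & ~(~a4 & a1 | ~a4) & a1 | ~a4 & a4
= ~a4 & ~~a4 & a1 | ~a4 & a4   (absorption)
= ~a4 & a4 & a1 | ~a4 & a4   (double negation)
= ~a4 & a4   (absorption)
= 0   (complement)

identically false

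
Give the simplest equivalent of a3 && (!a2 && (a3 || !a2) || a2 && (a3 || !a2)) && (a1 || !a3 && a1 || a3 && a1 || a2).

a3 && (!a2 && (a3 || !a2) || a2 && (a3 || !a2)) && (a1 || !a3 && a1 || a3 && a1 || a2)
= a3 && (a3 || !a2) && (a1 || !a3 && a1 || a3 && a1 || a2)
= a3 && (a3 || !a2) && (a1 || a1 || a2)
= a3 && (a3 || !a2) && (a1 || a2)
= a3 && (a1 || a2)

a3 && (a1 || a2)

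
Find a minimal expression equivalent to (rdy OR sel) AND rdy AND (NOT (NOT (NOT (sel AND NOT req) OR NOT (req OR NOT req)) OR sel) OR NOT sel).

(rdy OR sel) AND rdy AND (NOT (NOT (NOT (sel AND NOT req) OR NOT (req OR NOT req)) OR sel) OR NOT sel)
= (rdy OR sel) AND rdy AND (NOT (sel AND NOT req AND (req OR NOT req) OR sel) OR NOT sel)   (De Morgan)
= (rdy OR sel) AND rdy AND (NOT (sel AND NOT req OR sel) OR NOT sel)   (complement / identity)
= (rdy OR sel) AND rdy AND (NOT sel OR NOT sel)   (absorption)
= (rdy OR sel) AND rdy AND NOT sel   (idempotence)
= rdy AND NOT sel   (absorption)

rdy AND NOT sel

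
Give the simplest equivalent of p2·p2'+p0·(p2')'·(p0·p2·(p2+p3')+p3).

p0·p2

p2·p2'+p0·(p2')'·(p0·p2·(p2+p3')+p3)
= p0·(p2')'·(p0·p2·(p2+p3')+p3)   (complement / identity)
= p0·(p2')'·(p0·p2+p3)   (absorption)
= p0·p2·(p0·p2+p3)   (double negation)
= p0·p2   (absorption)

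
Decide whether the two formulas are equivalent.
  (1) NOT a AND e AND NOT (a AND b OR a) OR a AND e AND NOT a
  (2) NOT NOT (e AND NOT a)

Yes

E1: NOT a AND e AND NOT (a AND b OR a) OR a AND e AND NOT a
    = NOT a AND e AND NOT a OR a AND e AND NOT a   [absorption]
    = e AND NOT a   [distribution]
E2: NOT NOT (e AND NOT a)
    = e AND NOT a   [double negation]
Both reduce to e AND NOT a, so they are equivalent.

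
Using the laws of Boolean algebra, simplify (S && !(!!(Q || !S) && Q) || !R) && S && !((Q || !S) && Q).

(S && !(!!(Q || !S) && Q) || !R) && S && !((Q || !S) && Q)
= (S && !((Q || !S) && Q) || !R) && S && !((Q || !S) && Q)   (double negation)
= S && !((Q || !S) && Q)   (absorption)
= S && !Q   (absorption)

S && !Q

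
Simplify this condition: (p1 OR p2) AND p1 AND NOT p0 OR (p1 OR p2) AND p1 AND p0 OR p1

p1

(p1 OR p2) AND p1 AND NOT p0 OR (p1 OR p2) AND p1 AND p0 OR p1
= (p1 OR p2) AND p1 OR p1
= p1 OR p1
= p1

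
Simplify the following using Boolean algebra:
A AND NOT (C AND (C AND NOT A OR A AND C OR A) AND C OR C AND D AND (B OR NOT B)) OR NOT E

A AND NOT C OR NOT E

A AND NOT (C AND (C AND NOT A OR A AND C OR A) AND C OR C AND D AND (B OR NOT B)) OR NOT E
= A AND NOT (C AND (C OR A) AND C OR C AND D AND (B OR NOT B)) OR NOT E   (distribution)
= A AND NOT (C AND (C OR A) AND C OR C AND D) OR NOT E   (complement / identity)
= A AND NOT (C AND C OR C AND D) OR NOT E   (absorption)
= A AND NOT ((C OR D) AND C) OR NOT E   (distribution)
= A AND NOT C OR NOT E   (absorption)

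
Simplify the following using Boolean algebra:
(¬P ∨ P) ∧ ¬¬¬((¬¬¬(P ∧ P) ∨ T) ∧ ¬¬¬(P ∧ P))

(¬P ∨ P) ∧ ¬¬¬((¬¬¬(P ∧ P) ∨ T) ∧ ¬¬¬(P ∧ P))
= ¬¬¬((¬¬¬(P ∧ P) ∨ T) ∧ ¬¬¬(P ∧ P))
= ¬¬¬¬¬¬(P ∧ P)
= ¬¬¬¬(P ∧ P)
= ¬¬¬¬P
= ¬¬P
= P

P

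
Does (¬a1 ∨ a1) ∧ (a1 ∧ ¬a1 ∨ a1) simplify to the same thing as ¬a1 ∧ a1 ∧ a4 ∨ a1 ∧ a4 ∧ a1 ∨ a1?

Yes

E1: (¬a1 ∨ a1) ∧ (a1 ∧ ¬a1 ∨ a1)
    = a1 ∧ ¬a1 ∨ a1   — complement / identity
    = a1   — complement / identity
E2: ¬a1 ∧ a1 ∧ a4 ∨ a1 ∧ a4 ∧ a1 ∨ a1
    = a1 ∧ a4 ∨ a1   — distribution
    = a1   — absorption
Both reduce to a1, so they are equivalent.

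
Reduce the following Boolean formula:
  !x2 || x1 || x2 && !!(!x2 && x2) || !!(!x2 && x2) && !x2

!x2 || x1

!x2 || x1 || x2 && !!(!x2 && x2) || !!(!x2 && x2) && !x2
= !x2 || x1 || !!(!x2 && x2)
= !x2 || x1 || !x2 && x2
= !x2 || x1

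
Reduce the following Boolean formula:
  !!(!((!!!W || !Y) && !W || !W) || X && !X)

!!(!((!!!W || !Y) && !W || !W) || X && !X)
= !!(!((!W || !Y) && !W || !W) || X && !X)   [double negation]
= !!(!(!W || !W) || X && !X)   [absorption]
= !!!(!W || !W)   [complement / identity]
= !!!!W   [idempotence]
= !!W   [double negation]
= W   [double negation]

W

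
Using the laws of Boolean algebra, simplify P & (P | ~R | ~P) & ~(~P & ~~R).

P & (P | ~R | ~P) & ~(~P & ~~R)
= P & (P | ~R | ~P) & (P | ~R)   — De Morgan
= P & (P | ~R)   — absorption
= P   — absorption

P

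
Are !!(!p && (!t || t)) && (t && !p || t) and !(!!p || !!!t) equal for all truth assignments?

E1: !!(!p && (!t || t)) && (t && !p || t)
    = !!!p && (t && !p || t)   (complement / identity)
    = !p && (t && !p || t)   (double negation)
    = !p && t   (absorption)
E2: !(!!p || !!!t)
    = !(!!p || !t)   (double negation)
    = !p && t   (De Morgan)
Both reduce to !p && t, so they are equivalent.

Yes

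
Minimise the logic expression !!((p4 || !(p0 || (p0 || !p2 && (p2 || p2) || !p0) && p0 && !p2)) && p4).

!!((p4 || !(p0 || (p0 || !p2 && (p2 || p2) || !p0) && p0 && !p2)) && p4)
= !!((p4 || !(p0 || (p0 || !p2 && p2 || !p0) && p0 && !p2)) && p4)   — idempotence
= !!((p4 || !(p0 || (p0 || !p0) && p0 && !p2)) && p4)   — complement / identity
= !!((p4 || !(p0 || p0 && !p2)) && p4)   — complement / identity
= !!((p4 || !p0) && p4)   — absorption
= !!p4   — absorption
= p4   — double negation

p4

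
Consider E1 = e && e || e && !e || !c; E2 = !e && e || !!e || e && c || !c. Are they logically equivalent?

E1: e && e || e && !e || !c
    = e || !c   (distribution)
E2: !e && e || !!e || e && c || !c
    = !e && e || e || e && c || !c   (double negation)
    = !e && e || e || !c   (absorption)
    = e || !c   (complement / identity)
Both reduce to e || !c, so they are equivalent.

Yes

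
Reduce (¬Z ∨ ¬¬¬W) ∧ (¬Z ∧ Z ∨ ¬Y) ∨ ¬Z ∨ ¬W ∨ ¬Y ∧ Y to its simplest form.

(¬Z ∨ ¬¬¬W) ∧ (¬Z ∧ Z ∨ ¬Y) ∨ ¬Z ∨ ¬W ∨ ¬Y ∧ Y
= (¬Z ∨ ¬W) ∧ (¬Z ∧ Z ∨ ¬Y) ∨ ¬Z ∨ ¬W ∨ ¬Y ∧ Y   (double negation)
= (¬Z ∨ ¬W) ∧ ¬Y ∨ ¬Z ∨ ¬W ∨ ¬Y ∧ Y   (complement / identity)
= (¬Z ∨ ¬W) ∧ ¬Y ∨ ¬Z ∨ ¬W   (complement / identity)
= ¬Z ∨ ¬W   (absorption)

¬Z ∨ ¬W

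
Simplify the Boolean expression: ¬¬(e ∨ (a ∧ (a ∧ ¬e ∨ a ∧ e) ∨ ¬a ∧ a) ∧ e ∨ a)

e ∨ a

¬¬(e ∨ (a ∧ (a ∧ ¬e ∨ a ∧ e) ∨ ¬a ∧ a) ∧ e ∨ a)
= ¬¬(e ∨ (a ∧ a ∨ ¬a ∧ a) ∧ e ∨ a)
= ¬¬(e ∨ a ∧ e ∨ a)
= ¬¬(e ∨ a)
= e ∨ a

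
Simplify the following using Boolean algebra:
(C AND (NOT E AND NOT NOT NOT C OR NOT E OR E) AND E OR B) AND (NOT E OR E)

(C AND (NOT E AND NOT NOT NOT C OR NOT E OR E) AND E OR B) AND (NOT E OR E)
= (C AND (NOT E AND NOT C OR NOT E OR E) AND E OR B) AND (NOT E OR E)
= C AND (NOT E AND NOT C OR NOT E OR E) AND E OR B
= C AND (NOT E OR E) AND E OR B
= C AND E OR B

C AND E OR B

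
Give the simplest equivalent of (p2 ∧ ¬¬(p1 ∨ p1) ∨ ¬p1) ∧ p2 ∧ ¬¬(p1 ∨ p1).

(p2 ∧ ¬¬(p1 ∨ p1) ∨ ¬p1) ∧ p2 ∧ ¬¬(p1 ∨ p1)
= p2 ∧ ¬¬(p1 ∨ p1)
= p2 ∧ (p1 ∨ p1)
= p2 ∧ p1

p2 ∧ p1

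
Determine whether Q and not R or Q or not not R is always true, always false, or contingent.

contingent

Q and not R or Q or not not R
= Q or not not R   — absorption
= Q or R   — double negation
This depends on Q, R, so it is not a constant.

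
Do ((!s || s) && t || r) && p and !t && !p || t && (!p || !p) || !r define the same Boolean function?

E1: ((!s || s) && t || r) && p
    = (t || r) && p   [complement / identity]
E2: !t && !p || t && (!p || !p) || !r
    = !t && !p || t && !p || !r   [idempotence]
    = !p || !r   [distribution]
These differ: at p=0, r=0, s=0, t=0, E1 = 0 but E2 = 1.

No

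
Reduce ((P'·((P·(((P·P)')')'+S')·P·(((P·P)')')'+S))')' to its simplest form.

((P'·((P·(((P·P)')')'+S')·P·(((P·P)')')'+S))')'
= ((P'·(P·(((P·P)')')'+S))')'
= P'·(P·(((P·P)')')'+S)
= P'·(P·((P')')'+S)
= P'·(P·P'+S)
= P'·S

P'·S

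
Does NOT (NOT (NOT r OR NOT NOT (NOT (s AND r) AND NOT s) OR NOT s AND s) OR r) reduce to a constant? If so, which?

NOT (NOT (NOT r OR NOT NOT (NOT (s AND r) AND NOT s) OR NOT s AND s) OR r)
= NOT (NOT (NOT r OR NOT NOT (NOT (s AND r) AND NOT s)) OR r)   [complement / identity]
= NOT (r AND NOT (NOT (s AND r) AND NOT s) OR r)   [De Morgan]
= NOT (r AND (s AND r OR s) OR r)   [De Morgan]
= NOT (r AND s OR r)   [absorption]
= NOT r   [absorption]
This depends on r, so it is not a constant.

no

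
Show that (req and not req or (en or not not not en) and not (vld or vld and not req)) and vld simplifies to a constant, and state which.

(req and not req or (en or not not not en) and not (vld or vld and not req)) and vld
= (req and not req or (en or not en) and not (vld or vld and not req)) and vld   (double negation)
= (req and not req or (en or not en) and not vld) and vld   (absorption)
= (req and not req or not vld) and vld   (complement / identity)
= not vld and vld   (complement / identity)
= False   (complement)

False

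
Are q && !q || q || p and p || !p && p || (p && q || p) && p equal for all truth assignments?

E1: q && !q || q || p
    = q || p   (complement / identity)
E2: p || !p && p || (p && q || p) && p
    = p || !p && p || p && p   (absorption)
    = p || p   (distribution)
    = p   (idempotence)
These differ: at p=0, q=1, E1 = 1 but E2 = 0.

No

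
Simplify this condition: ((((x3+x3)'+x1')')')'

x3·x1

((((x3+x3)'+x1')')')'
= ((x3+x3)'+x1')'
= (x3'+x1')'
= x3·x1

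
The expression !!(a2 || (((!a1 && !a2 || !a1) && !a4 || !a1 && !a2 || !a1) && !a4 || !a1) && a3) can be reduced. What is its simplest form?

!!(a2 || (((!a1 && !a2 || !a1) && !a4 || !a1 && !a2 || !a1) && !a4 || !a1) && a3)
= a2 || (((!a1 && !a2 || !a1) && !a4 || !a1 && !a2 || !a1) && !a4 || !a1) && a3   [double negation]
= a2 || ((!a1 && !a2 || !a1) && !a4 || !a1) && a3   [absorption]
= a2 || (!a1 && !a4 || !a1) && a3   [absorption]
= a2 || !a1 && a3   [absorption]

a2 || !a1 && a3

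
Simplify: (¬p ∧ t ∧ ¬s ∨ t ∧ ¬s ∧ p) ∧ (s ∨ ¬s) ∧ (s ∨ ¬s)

(¬p ∧ t ∧ ¬s ∨ t ∧ ¬s ∧ p) ∧ (s ∨ ¬s) ∧ (s ∨ ¬s)
= (¬p ∧ t ∧ ¬s ∨ t ∧ ¬s ∧ p) ∧ (s ∨ ¬s)   — idempotence
= ¬p ∧ t ∧ ¬s ∨ t ∧ ¬s ∧ p   — complement / identity
= t ∧ ¬s   — distribution

t ∧ ¬s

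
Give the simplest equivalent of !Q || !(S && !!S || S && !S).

!Q || !S

!Q || !(S && !!S || S && !S)
= !Q || !(S && S || S && !S)   (double negation)
= !Q || !S   (distribution)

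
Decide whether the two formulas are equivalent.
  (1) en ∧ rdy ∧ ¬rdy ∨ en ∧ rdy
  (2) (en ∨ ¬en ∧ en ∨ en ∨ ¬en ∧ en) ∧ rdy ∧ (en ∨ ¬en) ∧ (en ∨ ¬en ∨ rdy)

Yes

E1: en ∧ rdy ∧ ¬rdy ∨ en ∧ rdy
    = en ∧ rdy   [absorption]
E2: (en ∨ ¬en ∧ en ∨ en ∨ ¬en ∧ en) ∧ rdy ∧ (en ∨ ¬en) ∧ (en ∨ ¬en ∨ rdy)
    = (en ∨ ¬en ∧ en) ∧ rdy ∧ (en ∨ ¬en) ∧ (en ∨ ¬en ∨ rdy)   [idempotence]
    = (en ∨ ¬en ∧ en) ∧ rdy ∧ (en ∨ ¬en)   [absorption]
    = (en ∨ ¬en ∧ en) ∧ rdy   [complement / identity]
    = en ∧ rdy   [complement / identity]
Both reduce to en ∧ rdy, so they are equivalent.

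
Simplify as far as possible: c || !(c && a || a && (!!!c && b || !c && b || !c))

c || !(c && a || a && (!!!c && b || !c && b || !c))
= c || !(c && a || a && (!c && b || !c && b || !c))   — double negation
= c || !(c && a || a && (!c && b || !c))   — idempotence
= c || !(c && a || a && !c)   — absorption
= c || !a   — distribution

c || !a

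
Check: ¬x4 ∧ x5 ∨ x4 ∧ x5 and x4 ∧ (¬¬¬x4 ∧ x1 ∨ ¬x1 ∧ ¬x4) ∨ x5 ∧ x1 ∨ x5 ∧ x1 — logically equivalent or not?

No

E1: ¬x4 ∧ x5 ∨ x4 ∧ x5
    = x5   — distribution
E2: x4 ∧ (¬¬¬x4 ∧ x1 ∨ ¬x1 ∧ ¬x4) ∨ x5 ∧ x1 ∨ x5 ∧ x1
    = x4 ∧ (¬x4 ∧ x1 ∨ ¬x1 ∧ ¬x4) ∨ x5 ∧ x1 ∨ x5 ∧ x1   — double negation
    = x4 ∧ ¬x4 ∨ x5 ∧ x1 ∨ x5 ∧ x1   — distribution
    = x5 ∧ x1 ∨ x5 ∧ x1   — complement / identity
    = x5 ∧ x1   — idempotence
These differ: at x1=0, x4=0, x5=1, E1 = 1 but E2 = 0.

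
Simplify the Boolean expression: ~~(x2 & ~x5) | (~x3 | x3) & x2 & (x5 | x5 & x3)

~~(x2 & ~x5) | (~x3 | x3) & x2 & (x5 | x5 & x3)
= ~~(x2 & ~x5) | (~x3 | x3) & x2 & x5
= ~~(x2 & ~x5) | x2 & x5
= x2 & ~x5 | x2 & x5
= x2

x2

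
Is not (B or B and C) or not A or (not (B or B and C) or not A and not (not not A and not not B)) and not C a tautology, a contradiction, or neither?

not (B or B and C) or not A or (not (B or B and C) or not A and not (not not A and not not B)) and not C
= not (B or B and C) or not A or (not (B or B and C) or not A and (not A or not B)) and not C
= not (B or B and C) or not A or (not (B or B and C) or not A) and not C
= not (B or B and C) or not A
= not B or not A
This depends on A, B, so it is not a constant.

neither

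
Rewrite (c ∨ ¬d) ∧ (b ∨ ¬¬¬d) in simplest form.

(c ∨ ¬d) ∧ (b ∨ ¬¬¬d)
= (c ∨ ¬d) ∧ (b ∨ ¬d)   — double negation
= c ∧ b ∨ ¬d   — distribution

c ∧ b ∨ ¬d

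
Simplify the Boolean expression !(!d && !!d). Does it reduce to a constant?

true

!(!d && !!d)
= d || !d   (De Morgan)
= true   (complement)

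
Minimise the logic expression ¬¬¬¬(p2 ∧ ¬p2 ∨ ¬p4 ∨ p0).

¬¬¬¬(p2 ∧ ¬p2 ∨ ¬p4 ∨ p0)
= ¬¬¬¬(¬p4 ∨ p0)   — complement / identity
= ¬¬(¬p4 ∨ p0)   — double negation
= ¬p4 ∨ p0   — double negation

¬p4 ∨ p0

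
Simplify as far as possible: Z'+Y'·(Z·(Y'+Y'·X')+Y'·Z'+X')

Z'+Y'·(Z·(Y'+Y'·X')+Y'·Z'+X')
= Z'+Y'·(Z·Y'+Y'·Z'+X')   (absorption)
= Z'+Y'·(Y'+X')   (distribution)
= Z'+Y'   (absorption)

Z'+Y'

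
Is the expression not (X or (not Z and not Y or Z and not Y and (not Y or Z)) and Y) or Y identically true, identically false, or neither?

not (X or (not Z and not Y or Z and not Y and (not Y or Z)) and Y) or Y
= not (X or (not Z and not Y or Z and not Y) and Y) or Y   (absorption)
= not (X or not Y and Y) or Y   (distribution)
= not X or Y   (complement / identity)
This depends on X, Y, so it is not a constant.

neither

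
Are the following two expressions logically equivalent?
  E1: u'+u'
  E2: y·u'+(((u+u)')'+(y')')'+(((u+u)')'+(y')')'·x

E1: u'+u'
    = u'   (idempotence)
E2: y·u'+(((u+u)')'+(y')')'+(((u+u)')'+(y')')'·x
    = y·u'+(((u+u)')'+(y')')'   (absorption)
    = y·u'+((u')'+(y')')'   (idempotence)
    = y·u'+u'·y'   (De Morgan)
    = u'   (distribution)
Both reduce to u', so they are equivalent.

Yes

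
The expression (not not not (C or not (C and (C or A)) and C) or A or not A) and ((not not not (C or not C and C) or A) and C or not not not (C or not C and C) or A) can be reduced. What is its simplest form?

(not not not (C or not (C and (C or A)) and C) or A or not A) and ((not not not (C or not C and C) or A) and C or not not not (C or not C and C) or A)
= (not not not (C or not (C and (C or A)) and C) or A or not A) and (not not not (C or not C and C) or A)   [absorption]
= (not not not (C or not C and C) or A or not A) and (not not not (C or not C and C) or A)   [absorption]
= not not not (C or not C and C) or A   [absorption]
= not not not C or A   [complement / identity]
= not C or A   [double negation]

not C or A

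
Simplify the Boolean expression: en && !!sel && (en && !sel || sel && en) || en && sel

en && sel

en && !!sel && (en && !sel || sel && en) || en && sel
= en && sel && (en && !sel || sel && en) || en && sel   [double negation]
= en && sel && en || en && sel   [distribution]
= en && sel   [absorption]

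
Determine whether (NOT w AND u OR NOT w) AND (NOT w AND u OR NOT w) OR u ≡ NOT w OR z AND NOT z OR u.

Yes

E1: (NOT w AND u OR NOT w) AND (NOT w AND u OR NOT w) OR u
    = NOT w AND u OR NOT w OR u
    = NOT w OR u
E2: NOT w OR z AND NOT z OR u
    = NOT w OR u
Both reduce to NOT w OR u, so they are equivalent.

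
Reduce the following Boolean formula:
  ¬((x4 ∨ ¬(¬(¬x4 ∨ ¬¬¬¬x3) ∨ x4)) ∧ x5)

¬((x4 ∨ ¬(¬(¬x4 ∨ ¬¬¬¬x3) ∨ x4)) ∧ x5)
= ¬((x4 ∨ ¬(¬(¬x4 ∨ ¬¬x3) ∨ x4)) ∧ x5)   (double negation)
= ¬((x4 ∨ ¬(x4 ∧ ¬x3 ∨ x4)) ∧ x5)   (De Morgan)
= ¬((x4 ∨ ¬x4) ∧ x5)   (absorption)
= ¬x5   (complement / identity)

¬x5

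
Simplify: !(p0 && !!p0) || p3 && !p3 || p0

!(p0 && !!p0) || p3 && !p3 || p0
= !(p0 && !!p0) || p0   [complement / identity]
= !(p0 && p0) || p0   [double negation]
= !p0 || p0   [idempotence]
= true   [complement]

true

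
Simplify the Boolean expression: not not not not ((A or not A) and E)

not not not not ((A or not A) and E)
= not not not not E   — complement / identity
= not not E   — double negation
= E   — double negation

E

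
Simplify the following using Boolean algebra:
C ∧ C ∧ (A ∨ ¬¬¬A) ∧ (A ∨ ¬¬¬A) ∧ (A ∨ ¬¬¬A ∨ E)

C

C ∧ C ∧ (A ∨ ¬¬¬A) ∧ (A ∨ ¬¬¬A) ∧ (A ∨ ¬¬¬A ∨ E)
= C ∧ C ∧ (A ∨ ¬¬¬A) ∧ (A ∨ ¬¬¬A)
= C ∧ (A ∨ ¬¬¬A) ∧ (A ∨ ¬¬¬A)
= C ∧ (A ∨ ¬¬¬A)
= C ∧ (A ∨ ¬A)
= C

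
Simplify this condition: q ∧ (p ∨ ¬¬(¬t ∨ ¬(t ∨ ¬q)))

q ∧ (p ∨ ¬¬(¬t ∨ ¬(t ∨ ¬q)))
= q ∧ (p ∨ ¬(t ∧ (t ∨ ¬q)))
= q ∧ (p ∨ ¬t)

q ∧ (p ∨ ¬t)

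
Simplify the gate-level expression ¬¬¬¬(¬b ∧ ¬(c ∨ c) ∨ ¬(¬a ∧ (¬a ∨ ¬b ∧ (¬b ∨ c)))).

¬b ∧ ¬c ∨ a

¬¬¬¬(¬b ∧ ¬(c ∨ c) ∨ ¬(¬a ∧ (¬a ∨ ¬b ∧ (¬b ∨ c))))
= ¬¬(¬b ∧ ¬(c ∨ c) ∨ ¬(¬a ∧ (¬a ∨ ¬b ∧ (¬b ∨ c))))   (double negation)
= ¬¬(¬b ∧ ¬(c ∨ c) ∨ ¬(¬a ∧ (¬a ∨ ¬b)))   (absorption)
= ¬¬(¬b ∧ ¬(c ∨ c) ∨ ¬¬a)   (absorption)
= ¬¬(¬b ∧ ¬(c ∨ c) ∨ a)   (double negation)
= ¬b ∧ ¬(c ∨ c) ∨ a   (double negation)
= ¬b ∧ ¬c ∨ a   (idempotence)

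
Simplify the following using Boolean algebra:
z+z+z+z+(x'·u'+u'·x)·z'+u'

z+u'

z+z+z+z+(x'·u'+u'·x)·z'+u'
= z+z+z+z+u'·z'+u'   [distribution]
= z+z+u'·z'+u'   [idempotence]
= z+z+u'   [absorption]
= z+u'   [idempotence]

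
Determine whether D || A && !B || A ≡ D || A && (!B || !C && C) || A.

Yes

E1: D || A && !B || A
    = D || A   — absorption
E2: D || A && (!B || !C && C) || A
    = D || A && !B || A   — complement / identity
    = D || A   — absorption
Both reduce to D || A, so they are equivalent.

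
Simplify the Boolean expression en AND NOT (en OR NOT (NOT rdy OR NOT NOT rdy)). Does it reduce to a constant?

en AND NOT (en OR NOT (NOT rdy OR NOT NOT rdy))
= en AND NOT (en OR rdy AND NOT rdy)
= en AND NOT en
= FALSE

FALSE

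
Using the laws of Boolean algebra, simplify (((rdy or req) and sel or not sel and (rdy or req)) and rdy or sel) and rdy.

rdy

(((rdy or req) and sel or not sel and (rdy or req)) and rdy or sel) and rdy
= ((rdy or req) and rdy or sel) and rdy   [distribution]
= (rdy or sel) and rdy   [absorption]
= rdy   [absorption]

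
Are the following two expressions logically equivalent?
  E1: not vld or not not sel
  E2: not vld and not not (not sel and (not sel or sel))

No

E1: not vld or not not sel
    = not vld or sel   (double negation)
E2: not vld and not not (not sel and (not sel or sel))
    = not vld and not sel and (not sel or sel)   (double negation)
    = not vld and not sel   (complement / identity)
These differ: at sel=1, vld=0, E1 = 1 but E2 = 0.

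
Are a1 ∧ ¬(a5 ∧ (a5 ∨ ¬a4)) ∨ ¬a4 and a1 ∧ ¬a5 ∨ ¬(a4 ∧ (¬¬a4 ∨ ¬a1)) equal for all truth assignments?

Yes

E1: a1 ∧ ¬(a5 ∧ (a5 ∨ ¬a4)) ∨ ¬a4
    = a1 ∧ ¬a5 ∨ ¬a4   [absorption]
E2: a1 ∧ ¬a5 ∨ ¬(a4 ∧ (¬¬a4 ∨ ¬a1))
    = a1 ∧ ¬a5 ∨ ¬(a4 ∧ (a4 ∨ ¬a1))   [double negation]
    = a1 ∧ ¬a5 ∨ ¬a4   [absorption]
Both reduce to a1 ∧ ¬a5 ∨ ¬a4, so they are equivalent.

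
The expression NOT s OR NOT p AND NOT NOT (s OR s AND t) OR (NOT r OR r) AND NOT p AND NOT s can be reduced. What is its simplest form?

NOT s OR NOT p AND NOT NOT (s OR s AND t) OR (NOT r OR r) AND NOT p AND NOT s
= NOT s OR NOT p AND (s OR s AND t) OR (NOT r OR r) AND NOT p AND NOT s   (double negation)
= NOT s OR NOT p AND s OR (NOT r OR r) AND NOT p AND NOT s   (absorption)
= NOT s OR NOT p AND s OR NOT p AND NOT s   (complement / identity)
= NOT s OR NOT p   (distribution)

NOT s OR NOT p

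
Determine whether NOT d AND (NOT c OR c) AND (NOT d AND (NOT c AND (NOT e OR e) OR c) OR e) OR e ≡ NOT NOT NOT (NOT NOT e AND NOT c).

No

E1: NOT d AND (NOT c OR c) AND (NOT d AND (NOT c AND (NOT e OR e) OR c) OR e) OR e
    = NOT d AND (NOT c OR c) AND (NOT d AND (NOT c OR c) OR e) OR e   [complement / identity]
    = NOT d AND (NOT c OR c) OR e   [absorption]
    = NOT d OR e   [complement / identity]
E2: NOT NOT NOT (NOT NOT e AND NOT c)
    = NOT (NOT NOT e AND NOT c)   [double negation]
    = NOT e OR c   [De Morgan]
These differ: at c=0, d=1, e=0, E1 = 0 but E2 = 1.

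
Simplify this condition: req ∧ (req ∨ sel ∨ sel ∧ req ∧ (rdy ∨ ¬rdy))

req

req ∧ (req ∨ sel ∨ sel ∧ req ∧ (rdy ∨ ¬rdy))
= req ∧ (req ∨ sel ∨ sel ∧ req)   — complement / identity
= req ∧ (req ∨ sel)   — absorption
= req   — absorption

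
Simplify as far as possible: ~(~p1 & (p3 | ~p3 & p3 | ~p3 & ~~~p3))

p1

~(~p1 & (p3 | ~p3 & p3 | ~p3 & ~~~p3))
= ~(~p1 & (p3 | ~p3 & p3 | ~p3 & ~p3))   [double negation]
= ~(~p1 & (p3 | ~p3))   [distribution]
= ~~p1   [complement / identity]
= p1   [double negation]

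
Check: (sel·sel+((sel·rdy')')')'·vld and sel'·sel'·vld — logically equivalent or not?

E1: (sel·sel+((sel·rdy')')')'·vld
    = (sel·sel+sel·rdy')'·vld
    = ((sel+rdy')·sel)'·vld
    = sel'·vld
E2: sel'·sel'·vld
    = sel'·vld
Both reduce to sel'·vld, so they are equivalent.

Yes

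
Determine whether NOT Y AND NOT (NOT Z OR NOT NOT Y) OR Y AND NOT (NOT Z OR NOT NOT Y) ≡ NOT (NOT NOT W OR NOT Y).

No

E1: NOT Y AND NOT (NOT Z OR NOT NOT Y) OR Y AND NOT (NOT Z OR NOT NOT Y)
    = NOT (NOT Z OR NOT NOT Y)   — distribution
    = Z AND NOT Y   — De Morgan
E2: NOT (NOT NOT W OR NOT Y)
    = NOT W AND Y   — De Morgan
These differ: at W=0, Y=0, Z=1, E1 = 1 but E2 = 0.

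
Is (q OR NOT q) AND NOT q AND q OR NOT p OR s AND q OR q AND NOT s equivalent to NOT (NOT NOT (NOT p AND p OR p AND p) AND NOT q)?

Yes

E1: (q OR NOT q) AND NOT q AND q OR NOT p OR s AND q OR q AND NOT s
    = NOT q AND q OR NOT p OR s AND q OR q AND NOT s   (complement / identity)
    = NOT p OR s AND q OR q AND NOT s   (complement / identity)
    = NOT p OR q   (distribution)
E2: NOT (NOT NOT (NOT p AND p OR p AND p) AND NOT q)
    = NOT (NOT NOT p AND NOT q)   (distribution)
    = NOT p OR q   (De Morgan)
Both reduce to NOT p OR q, so they are equivalent.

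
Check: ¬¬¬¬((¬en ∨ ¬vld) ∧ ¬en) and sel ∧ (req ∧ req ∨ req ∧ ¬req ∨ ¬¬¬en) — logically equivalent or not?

E1: ¬¬¬¬((¬en ∨ ¬vld) ∧ ¬en)
    = ¬¬¬¬¬en   (absorption)
    = ¬¬¬en   (double negation)
    = ¬en   (double negation)
E2: sel ∧ (req ∧ req ∨ req ∧ ¬req ∨ ¬¬¬en)
    = sel ∧ (req ∨ ¬¬¬en)   (distribution)
    = sel ∧ (req ∨ ¬en)   (double negation)
These differ: at en=0, req=0, sel=0, vld=0, E1 = 1 but E2 = 0.

No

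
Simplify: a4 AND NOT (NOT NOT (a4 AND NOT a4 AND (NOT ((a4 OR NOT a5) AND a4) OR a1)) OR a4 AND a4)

FALSE

a4 AND NOT (NOT NOT (a4 AND NOT a4 AND (NOT ((a4 OR NOT a5) AND a4) OR a1)) OR a4 AND a4)
= a4 AND NOT (NOT NOT (a4 AND NOT a4 AND (NOT a4 OR a1)) OR a4 AND a4)
= a4 AND NOT (a4 AND NOT a4 AND (NOT a4 OR a1) OR a4 AND a4)
= a4 AND NOT (a4 AND NOT a4 OR a4 AND a4)
= a4 AND NOT a4
= FALSE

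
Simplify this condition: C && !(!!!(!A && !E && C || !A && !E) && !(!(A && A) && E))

C && !A

C && !(!!!(!A && !E && C || !A && !E) && !(!(A && A) && E))
= C && !(!!!(!A && !E) && !(!(A && A) && E))
= C && !(!(!A && !E) && !(!(A && A) && E))
= C && !(!(!A && !E) && !(!A && E))
= C && (!A && !E || !A && E)
= C && !A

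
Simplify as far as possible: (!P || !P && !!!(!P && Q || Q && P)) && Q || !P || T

(!P || !P && !!!(!P && Q || Q && P)) && Q || !P || T
= (!P || !P && !!!Q) && Q || !P || T   — distribution
= (!P || !P && !Q) && Q || !P || T   — double negation
= !P && Q || !P || T   — absorption
= !P || T   — absorption

!P || T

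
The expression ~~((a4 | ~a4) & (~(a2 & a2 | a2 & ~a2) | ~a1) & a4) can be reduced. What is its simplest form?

(~a2 | ~a1) & a4

~~((a4 | ~a4) & (~(a2 & a2 | a2 & ~a2) | ~a1) & a4)
= ~~((a4 | ~a4) & (~a2 | ~a1) & a4)
= ~~((~a2 | ~a1) & a4)
= (~a2 | ~a1) & a4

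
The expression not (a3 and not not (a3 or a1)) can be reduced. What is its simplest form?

not (a3 and not not (a3 or a1))
= not (a3 and (a3 or a1))   (double negation)
= not a3   (absorption)

not a3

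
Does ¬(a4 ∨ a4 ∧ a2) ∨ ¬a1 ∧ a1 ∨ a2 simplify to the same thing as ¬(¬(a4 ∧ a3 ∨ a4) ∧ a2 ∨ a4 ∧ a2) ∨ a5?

E1: ¬(a4 ∨ a4 ∧ a2) ∨ ¬a1 ∧ a1 ∨ a2
    = ¬a4 ∨ ¬a1 ∧ a1 ∨ a2   — absorption
    = ¬a4 ∨ a2   — complement / identity
E2: ¬(¬(a4 ∧ a3 ∨ a4) ∧ a2 ∨ a4 ∧ a2) ∨ a5
    = ¬(¬a4 ∧ a2 ∨ a4 ∧ a2) ∨ a5   — absorption
    = ¬a2 ∨ a5   — distribution
These differ: at a1=0, a2=1, a3=0, a4=0, a5=0, E1 = 1 but E2 = 0.

No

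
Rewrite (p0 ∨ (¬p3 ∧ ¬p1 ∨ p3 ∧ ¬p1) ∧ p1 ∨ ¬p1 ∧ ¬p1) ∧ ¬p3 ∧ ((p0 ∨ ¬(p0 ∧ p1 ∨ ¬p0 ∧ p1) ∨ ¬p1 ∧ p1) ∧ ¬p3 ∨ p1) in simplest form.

(p0 ∨ ¬p1) ∧ ¬p3

(p0 ∨ (¬p3 ∧ ¬p1 ∨ p3 ∧ ¬p1) ∧ p1 ∨ ¬p1 ∧ ¬p1) ∧ ¬p3 ∧ ((p0 ∨ ¬(p0 ∧ p1 ∨ ¬p0 ∧ p1) ∨ ¬p1 ∧ p1) ∧ ¬p3 ∨ p1)
= (p0 ∨ (¬p3 ∧ ¬p1 ∨ p3 ∧ ¬p1) ∧ p1 ∨ ¬p1 ∧ ¬p1) ∧ ¬p3 ∧ ((p0 ∨ ¬p1 ∨ ¬p1 ∧ p1) ∧ ¬p3 ∨ p1)
= (p0 ∨ (¬p3 ∧ ¬p1 ∨ p3 ∧ ¬p1) ∧ p1 ∨ ¬p1 ∧ ¬p1) ∧ ¬p3 ∧ ((p0 ∨ ¬p1) ∧ ¬p3 ∨ p1)
= (p0 ∨ ¬p1 ∧ p1 ∨ ¬p1 ∧ ¬p1) ∧ ¬p3 ∧ ((p0 ∨ ¬p1) ∧ ¬p3 ∨ p1)
= (p0 ∨ ¬p1) ∧ ¬p3 ∧ ((p0 ∨ ¬p1) ∧ ¬p3 ∨ p1)
= (p0 ∨ ¬p1) ∧ ¬p3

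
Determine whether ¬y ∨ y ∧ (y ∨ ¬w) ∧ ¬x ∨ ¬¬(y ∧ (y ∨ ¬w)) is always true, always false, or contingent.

¬y ∨ y ∧ (y ∨ ¬w) ∧ ¬x ∨ ¬¬(y ∧ (y ∨ ¬w))
= ¬y ∨ y ∧ (y ∨ ¬w) ∧ ¬x ∨ y ∧ (y ∨ ¬w)
= ¬y ∨ y ∧ (y ∨ ¬w)
= ¬y ∨ y
= True

always true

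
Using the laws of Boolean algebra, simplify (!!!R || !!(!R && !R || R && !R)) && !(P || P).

(!!!R || !!(!R && !R || R && !R)) && !(P || P)
= (!!!R || !!!R) && !(P || P)   [distribution]
= !!!R && !(P || P)   [idempotence]
= !R && !(P || P)   [double negation]
= !R && !P   [idempotence]

!R && !P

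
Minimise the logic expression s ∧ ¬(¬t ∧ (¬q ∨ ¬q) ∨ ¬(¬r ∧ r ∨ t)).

s ∧ ¬(¬t ∧ (¬q ∨ ¬q) ∨ ¬(¬r ∧ r ∨ t))
= s ∧ ¬(¬t ∧ ¬q ∨ ¬(¬r ∧ r ∨ t))
= s ∧ ¬(¬t ∧ ¬q ∨ ¬t)
= s ∧ ¬¬t
= s ∧ t

s ∧ t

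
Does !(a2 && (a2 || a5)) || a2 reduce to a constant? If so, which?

!(a2 && (a2 || a5)) || a2
= !a2 || a2   (absorption)
= true   (complement)

yes, True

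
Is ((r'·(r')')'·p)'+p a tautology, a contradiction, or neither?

tautology

((r'·(r')')'·p)'+p
= ((r+r')·p)'+p   [De Morgan]
= p'+p   [complement / identity]
= 1   [complement]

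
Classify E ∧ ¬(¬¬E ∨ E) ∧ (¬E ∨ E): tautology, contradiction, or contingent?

contradiction

E ∧ ¬(¬¬E ∨ E) ∧ (¬E ∨ E)
= E ∧ ¬(¬¬E ∨ E)   [complement / identity]
= E ∧ ¬(E ∨ E)   [double negation]
= E ∧ ¬E   [idempotence]
= False   [complement]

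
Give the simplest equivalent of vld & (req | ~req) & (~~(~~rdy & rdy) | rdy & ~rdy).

vld & (req | ~req) & (~~(~~rdy & rdy) | rdy & ~rdy)
= vld & (req | ~req) & (~~(rdy & rdy) | rdy & ~rdy)   (double negation)
= vld & (~~(rdy & rdy) | rdy & ~rdy)   (complement / identity)
= vld & (rdy & rdy | rdy & ~rdy)   (double negation)
= vld & rdy   (distribution)

vld & rdy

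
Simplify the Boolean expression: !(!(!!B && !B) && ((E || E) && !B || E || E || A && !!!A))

!(!(!!B && !B) && ((E || E) && !B || E || E || A && !!!A))
= !(!(!!B && !B) && (E || E || A && !!!A))   — absorption
= !(!(!!B && !B) && (E || E || A && !A))   — double negation
= !((!B || B) && (E || E || A && !A))   — De Morgan
= !(E || E || A && !A)   — complement / identity
= !(E || A && !A)   — idempotence
= !E   — complement / identity

!E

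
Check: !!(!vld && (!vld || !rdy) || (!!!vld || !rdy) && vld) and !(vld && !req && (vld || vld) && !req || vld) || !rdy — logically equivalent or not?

Yes

E1: !!(!vld && (!vld || !rdy) || (!!!vld || !rdy) && vld)
    = !vld && (!vld || !rdy) || (!!!vld || !rdy) && vld   [double negation]
    = !vld && (!vld || !rdy) || (!vld || !rdy) && vld   [double negation]
    = !vld || !rdy   [distribution]
E2: !(vld && !req && (vld || vld) && !req || vld) || !rdy
    = !(vld && !req && vld && !req || vld) || !rdy   [idempotence]
    = !(vld && !req || vld) || !rdy   [idempotence]
    = !vld || !rdy   [absorption]
Both reduce to !vld || !rdy, so they are equivalent.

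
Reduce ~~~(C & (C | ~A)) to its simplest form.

~~~(C & (C | ~A))
= ~~~C   (absorption)
= ~C   (double negation)

~C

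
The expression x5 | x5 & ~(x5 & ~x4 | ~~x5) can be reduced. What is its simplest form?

x5

x5 | x5 & ~(x5 & ~x4 | ~~x5)
= x5 | x5 & ~(x5 & ~x4 | x5)   (double negation)
= x5 | x5 & ~x5   (absorption)
= x5   (complement / identity)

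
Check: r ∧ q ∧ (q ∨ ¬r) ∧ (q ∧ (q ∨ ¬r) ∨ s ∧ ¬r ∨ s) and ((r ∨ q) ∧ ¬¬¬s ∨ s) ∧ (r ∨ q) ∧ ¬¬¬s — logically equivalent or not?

No

E1: r ∧ q ∧ (q ∨ ¬r) ∧ (q ∧ (q ∨ ¬r) ∨ s ∧ ¬r ∨ s)
    = r ∧ q ∧ (q ∨ ¬r) ∧ (q ∧ (q ∨ ¬r) ∨ s)   [absorption]
    = r ∧ q ∧ (q ∨ ¬r)   [absorption]
    = r ∧ q   [absorption]
E2: ((r ∨ q) ∧ ¬¬¬s ∨ s) ∧ (r ∨ q) ∧ ¬¬¬s
    = (r ∨ q) ∧ ¬¬¬s   [absorption]
    = (r ∨ q) ∧ ¬s   [double negation]
These differ: at q=1, r=1, s=1, E1 = 1 but E2 = 0.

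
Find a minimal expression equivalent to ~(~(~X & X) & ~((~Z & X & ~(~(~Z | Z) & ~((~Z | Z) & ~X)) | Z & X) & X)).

X

~(~(~X & X) & ~((~Z & X & ~(~(~Z | Z) & ~((~Z | Z) & ~X)) | Z & X) & X))
= ~(~(~X & X) & ~((~Z & X & (~Z | Z | (~Z | Z) & ~X) | Z & X) & X))   (De Morgan)
= ~(~(~X & X) & ~((~Z & X & (~Z | Z) | Z & X) & X))   (absorption)
= ~(~(~X & X) & ~((~Z & X | Z & X) & X))   (complement / identity)
= ~X & X | (~Z & X | Z & X) & X   (De Morgan)
= ~X & X | X & X   (distribution)
= X   (distribution)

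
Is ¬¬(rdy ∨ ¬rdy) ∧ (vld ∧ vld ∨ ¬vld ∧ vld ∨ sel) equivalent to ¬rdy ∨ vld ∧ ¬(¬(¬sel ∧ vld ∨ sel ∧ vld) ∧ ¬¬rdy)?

No

E1: ¬¬(rdy ∨ ¬rdy) ∧ (vld ∧ vld ∨ ¬vld ∧ vld ∨ sel)
    = (rdy ∨ ¬rdy) ∧ (vld ∧ vld ∨ ¬vld ∧ vld ∨ sel)
    = (rdy ∨ ¬rdy) ∧ (vld ∨ sel)
    = vld ∨ sel
E2: ¬rdy ∨ vld ∧ ¬(¬(¬sel ∧ vld ∨ sel ∧ vld) ∧ ¬¬rdy)
    = ¬rdy ∨ vld ∧ ¬(¬vld ∧ ¬¬rdy)
    = ¬rdy ∨ vld ∧ (vld ∨ ¬rdy)
    = ¬rdy ∨ vld
These differ: at rdy=0, sel=0, vld=0, E1 = 0 but E2 = 1.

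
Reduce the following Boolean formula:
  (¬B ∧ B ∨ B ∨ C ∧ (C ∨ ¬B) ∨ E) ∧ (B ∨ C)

B ∨ C

(¬B ∧ B ∨ B ∨ C ∧ (C ∨ ¬B) ∨ E) ∧ (B ∨ C)
= (B ∨ C ∧ (C ∨ ¬B) ∨ E) ∧ (B ∨ C)   — complement / identity
= (B ∨ C ∨ E) ∧ (B ∨ C)   — absorption
= B ∨ C   — absorption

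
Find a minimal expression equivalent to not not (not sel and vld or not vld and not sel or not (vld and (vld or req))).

not sel or not vld

not not (not sel and vld or not vld and not sel or not (vld and (vld or req)))
= not not (not sel and vld or not vld and not sel or not vld)
= not sel and vld or not vld and not sel or not vld
= not sel or not vld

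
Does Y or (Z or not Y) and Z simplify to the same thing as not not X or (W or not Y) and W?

No

E1: Y or (Z or not Y) and Z
    = Y or Z
E2: not not X or (W or not Y) and W
    = not not X or W
    = X or W
These differ: at W=0, X=0, Y=1, Z=0, E1 = 1 but E2 = 0.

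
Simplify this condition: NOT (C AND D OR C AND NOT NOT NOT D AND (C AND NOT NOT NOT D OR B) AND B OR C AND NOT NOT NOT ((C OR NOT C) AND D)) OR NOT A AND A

NOT (C AND D OR C AND NOT NOT NOT D AND (C AND NOT NOT NOT D OR B) AND B OR C AND NOT NOT NOT ((C OR NOT C) AND D)) OR NOT A AND A
= NOT (C AND D OR C AND NOT NOT NOT D AND (C AND NOT NOT NOT D OR B) AND B OR C AND NOT NOT NOT D) OR NOT A AND A   [complement / identity]
= NOT (C AND D OR C AND NOT NOT NOT D AND B OR C AND NOT NOT NOT D) OR NOT A AND A   [absorption]
= NOT (C AND D OR C AND NOT NOT NOT D) OR NOT A AND A   [absorption]
= NOT (C AND D OR C AND NOT NOT NOT D)   [complement / identity]
= NOT (C AND D OR C AND NOT D)   [double negation]
= NOT C   [distribution]

NOT C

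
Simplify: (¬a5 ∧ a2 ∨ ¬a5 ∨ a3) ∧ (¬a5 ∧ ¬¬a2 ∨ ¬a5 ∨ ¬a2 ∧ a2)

(¬a5 ∧ a2 ∨ ¬a5 ∨ a3) ∧ (¬a5 ∧ ¬¬a2 ∨ ¬a5 ∨ ¬a2 ∧ a2)
= (¬a5 ∧ a2 ∨ ¬a5 ∨ a3) ∧ (¬a5 ∧ a2 ∨ ¬a5 ∨ ¬a2 ∧ a2)   (double negation)
= (¬a5 ∧ a2 ∨ ¬a5 ∨ a3) ∧ (¬a5 ∧ a2 ∨ ¬a5)   (complement / identity)
= ¬a5 ∧ a2 ∨ ¬a5   (absorption)
= ¬a5   (absorption)

¬a5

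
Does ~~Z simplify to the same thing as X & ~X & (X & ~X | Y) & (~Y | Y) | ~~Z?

Yes

E1: ~~Z
    = Z   — double negation
E2: X & ~X & (X & ~X | Y) & (~Y | Y) | ~~Z
    = X & ~X & (X & ~X | Y) | ~~Z   — complement / identity
    = X & ~X | ~~Z   — absorption
    = X & ~X | Z   — double negation
    = Z   — complement / identity
Both reduce to Z, so they are equivalent.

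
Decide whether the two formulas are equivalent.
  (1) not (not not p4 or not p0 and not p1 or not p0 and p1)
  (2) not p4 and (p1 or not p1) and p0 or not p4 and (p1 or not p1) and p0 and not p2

Yes

E1: not (not not p4 or not p0 and not p1 or not p0 and p1)
    = not (not not p4 or not p0)   (distribution)
    = not p4 and p0   (De Morgan)
E2: not p4 and (p1 or not p1) and p0 or not p4 and (p1 or not p1) and p0 and not p2
    = not p4 and (p1 or not p1) and p0   (absorption)
    = not p4 and p0   (complement / identity)
Both reduce to not p4 and p0, so they are equivalent.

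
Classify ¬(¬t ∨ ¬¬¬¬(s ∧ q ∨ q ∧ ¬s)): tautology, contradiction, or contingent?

¬(¬t ∨ ¬¬¬¬(s ∧ q ∨ q ∧ ¬s))
= ¬(¬t ∨ ¬¬¬¬q)   — distribution
= ¬(¬t ∨ ¬¬q)   — double negation
= t ∧ ¬q   — De Morgan
This depends on q, t, so it is not a constant.

contingent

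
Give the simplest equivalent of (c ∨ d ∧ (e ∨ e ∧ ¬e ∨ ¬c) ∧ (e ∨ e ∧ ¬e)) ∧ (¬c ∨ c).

(c ∨ d ∧ (e ∨ e ∧ ¬e ∨ ¬c) ∧ (e ∨ e ∧ ¬e)) ∧ (¬c ∨ c)
= (c ∨ d ∧ (e ∨ e ∧ ¬e)) ∧ (¬c ∨ c)   — absorption
= (c ∨ d ∧ e) ∧ (¬c ∨ c)   — complement / identity
= c ∨ d ∧ e   — complement / identity

c ∨ d ∧ e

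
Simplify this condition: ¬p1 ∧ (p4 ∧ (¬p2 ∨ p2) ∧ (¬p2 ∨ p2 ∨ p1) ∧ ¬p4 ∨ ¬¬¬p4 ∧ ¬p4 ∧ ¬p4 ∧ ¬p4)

¬p1 ∧ (p4 ∧ (¬p2 ∨ p2) ∧ (¬p2 ∨ p2 ∨ p1) ∧ ¬p4 ∨ ¬¬¬p4 ∧ ¬p4 ∧ ¬p4 ∧ ¬p4)
= ¬p1 ∧ (p4 ∧ (¬p2 ∨ p2) ∧ (¬p2 ∨ p2 ∨ p1) ∧ ¬p4 ∨ ¬p4 ∧ ¬p4 ∧ ¬p4 ∧ ¬p4)
= ¬p1 ∧ (p4 ∧ (¬p2 ∨ p2) ∧ ¬p4 ∨ ¬p4 ∧ ¬p4 ∧ ¬p4 ∧ ¬p4)
= ¬p1 ∧ (p4 ∧ (¬p2 ∨ p2) ∧ ¬p4 ∨ ¬p4 ∧ ¬p4)
= ¬p1 ∧ (p4 ∧ ¬p4 ∨ ¬p4 ∧ ¬p4)
= ¬p1 ∧ ¬p4

¬p1 ∧ ¬p4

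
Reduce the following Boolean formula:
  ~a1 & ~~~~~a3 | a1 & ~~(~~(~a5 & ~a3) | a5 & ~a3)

~a1 & ~~~~~a3 | a1 & ~~(~~(~a5 & ~a3) | a5 & ~a3)
= ~a1 & ~~~a3 | a1 & ~~(~~(~a5 & ~a3) | a5 & ~a3)   [double negation]
= ~a1 & ~~~a3 | a1 & ~~(~a5 & ~a3 | a5 & ~a3)   [double negation]
= ~a1 & ~~~a3 | a1 & ~~~a3   [distribution]
= ~~~a3   [distribution]
= ~a3   [double negation]

~a3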